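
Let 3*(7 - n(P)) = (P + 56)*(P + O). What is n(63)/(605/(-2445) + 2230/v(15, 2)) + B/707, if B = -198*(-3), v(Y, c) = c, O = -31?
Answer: -112619951/385395598 ≈ -0.29222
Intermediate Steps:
B = 594
n(P) = 7 - (-31 + P)*(56 + P)/3 (n(P) = 7 - (P + 56)*(P - 31)/3 = 7 - (56 + P)*(-31 + P)/3 = 7 - (-31 + P)*(56 + P)/3)
n(63)/(605/(-2445) + 2230/v(15, 2)) + B/707 = (1757/3 - 25/3*63 - 1/3*63**2)/(605/(-2445) + 2230/2) + 594/707 = (1757/3 - 525 - 1/3*3969)/(605*(-1/2445) + 2230*(1/2)) + 594*(1/707) = (1757/3 - 525 - 1323)/(-121/489 + 1115) + 594/707 = -3787/(3*545114/489) + 594/707 = -3787/3*489/545114 + 594/707 = -617281/545114 + 594/707 = -112619951/385395598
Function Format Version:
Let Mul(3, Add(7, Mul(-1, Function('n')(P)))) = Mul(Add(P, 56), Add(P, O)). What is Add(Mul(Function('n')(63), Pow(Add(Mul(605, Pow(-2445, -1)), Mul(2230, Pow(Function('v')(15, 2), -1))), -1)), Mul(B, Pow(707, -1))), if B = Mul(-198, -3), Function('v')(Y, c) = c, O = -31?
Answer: Rational(-112619951, 385395598) ≈ -0.29222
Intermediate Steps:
B = 594
Function('n')(P) = Add(7, Mul(Rational(-1, 3), Add(-31, P), Add(56, P))) (Function('n')(P) = Add(7, Mul(Rational(-1, 3), Mul(Add(P, 56), Add(P, -31)))) = Add(7, Mul(Rational(-1, 3), Mul(Add(56, P), Add(-31, P)))) = Add(7, Mul(Rational(-1, 3), Mul(Add(-31, P), Add(56, P)))) = Add(7, Mul(Rational(-1, 3), Add(-31, P), Add(56, P))))
Add(Mul(Function('n')(63), Pow(Add(Mul(605, Pow(-2445, -1)), Mul(2230, Pow(Function('v')(15, 2), -1))), -1)), Mul(B, Pow(707, -1))) = Add(Mul(Add(Rational(1757, 3), Mul(Rational(-25, 3), 63), Mul(Rational(-1, 3), Pow(63, 2))), Pow(Add(Mul(605, Pow(-2445, -1)), Mul(2230, Pow(2, -1))), -1)), Mul(594, Pow(707, -1))) = Add(Mul(Add(Rational(1757, 3), -525, Mul(Rational(-1, 3), 3969)), Pow(Add(Mul(605, Rational(-1, 2445)), Mul(2230, Rational(1, 2))), -1)), Mul(594, Rational(1, 707))) = Add(Mul(Add(Rational(1757, 3), -525, -1323), Pow(Add(Rational(-121, 489), 1115), -1)), Rational(594, 707)) = Add(Mul(Rational(-3787, 3), Pow(Rational(545114, 489), -1)), Rational(594, 707)) = Add(Mul(Rational(-3787, 3), Rational(489, 545114)), Rational(594, 707)) = Add(Rational(-617281, 545114), Rational(594, 707)) = Rational(-112619951, 385395598)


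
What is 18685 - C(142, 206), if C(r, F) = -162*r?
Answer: 41689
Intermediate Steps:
18685 - C(142, 206) = 18685 - (-162)*142 = 18685 - 1*(-23004) = 18685 + 23004 = 41689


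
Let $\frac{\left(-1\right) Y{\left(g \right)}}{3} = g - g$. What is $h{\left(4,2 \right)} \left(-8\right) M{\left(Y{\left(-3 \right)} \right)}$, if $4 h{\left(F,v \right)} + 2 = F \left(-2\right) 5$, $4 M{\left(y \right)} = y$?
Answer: $0$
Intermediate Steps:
$Y{\left(g \right)} = 0$ ($Y{\left(g \right)} = - 3 \left(g - g\right) = \left(-3\right) 0 = 0$)
$M{\left(y \right)} = \frac{y}{4}$
$h{\left(F,v \right)} = - \frac{1}{2} - \frac{5 F}{2}$ ($h{\left(F,v \right)} = - \frac{1}{2} + \frac{F \left(-2\right) 5}{4} = - \frac{1}{2} + \frac{- 2 F 5}{4} = - \frac{1}{2} + \frac{\left(-10\right) F}{4} = - \frac{1}{2} - \frac{5 F}{2}$)
$h{\left(4,2 \right)} \left(-8\right) M{\left(Y{\left(-3 \right)} \right)} = \left(- \frac{1}{2} - 10\right) \left(-8\right) \frac{1}{4} \cdot 0 = \left(- \frac{1}{2} - 10\right) \left(-8\right) 0 = \left(- \frac{21}{2}\right) \left(-8\right) 0 = 84 \cdot 0 = 0$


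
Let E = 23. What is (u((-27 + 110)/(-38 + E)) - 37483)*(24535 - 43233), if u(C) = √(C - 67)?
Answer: 700857134 - 149584*I*√255/15 ≈ 7.0086e+8 - 1.5924e+5*I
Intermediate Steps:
u(C) = √(-67 + C)
(u((-27 + 110)/(-38 + E)) - 37483)*(24535 - 43233) = (√(-67 + (-27 + 110)/(-38 + 23)) - 37483)*(24535 - 43233) = (√(-67 + 83/(-15)) - 37483)*(-18698) = (√(-67 + 83*(-1/15)) - 37483)*(-18698) = (√(-67 - 83/15) - 37483)*(-18698) = (√(-1088/15) - 37483)*(-18698) = (8*I*√255/15 - 37483)*(-18698) = (-37483 + 8*I*√255/15)*(-18698) = 700857134 - 149584*I*√255/15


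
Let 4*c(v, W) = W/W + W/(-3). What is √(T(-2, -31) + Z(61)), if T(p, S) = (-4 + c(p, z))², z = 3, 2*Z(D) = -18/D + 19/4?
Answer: √1085190/244 ≈ 4.2694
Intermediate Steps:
Z(D) = 19/8 - 9/D (Z(D) = (-18/D + 19/4)/2 = (19/4 - 18/D)/2 = 19/8 - 9/D)
c(v, W) = ¼ - W/12 (c(v, W) = (W/W + W/(-3))/4 = (1 + W*(-⅓))/4 = (1 - W/3)/4 = ¼ - W/12)
T(p, S) = 16 (T(p, S) = (-4 + (¼ - 1/12*3))² = (-4 + (¼ - ¼))² = (-4 + 0)² = (-4)² = 16)
√(T(-2, -31) + Z(61)) = √(16 + (19/8 - 9/61)) = √(16 + 1087/488) = √(8895/488) = √1085190/244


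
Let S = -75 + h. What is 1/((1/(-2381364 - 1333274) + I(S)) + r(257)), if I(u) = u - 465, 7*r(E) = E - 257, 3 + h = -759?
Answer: -3714638/4836458677 ≈ -0.00076805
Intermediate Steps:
h = -762 (h = -3 - 759 = -762)
r(E) = -257/7 + E/7 (r(E) = (E - 257)/7 = (-257 + E)/7 = -257/7 + E/7)
S = -837 (S = -75 - 762 = -837)
I(u) = -465 + u
1/((1/(-2381364 - 1333274) + I(S)) + r(257)) = 1/((1/(-2381364 - 1333274) + (-465 - 837)) + (-257/7 + (⅐)*257)) = 1/((1/(-3714638) - 1302) + (-257/7 + 257/7)) = 1/((-1/3714638 - 1302) + 0) = 1/(-4836458677/3714638 + 0) = 1/(-4836458677/3714638) = -3714638/4836458677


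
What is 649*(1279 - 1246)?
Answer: 21417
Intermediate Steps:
649*(1279 - 1246) = 649*33 = 21417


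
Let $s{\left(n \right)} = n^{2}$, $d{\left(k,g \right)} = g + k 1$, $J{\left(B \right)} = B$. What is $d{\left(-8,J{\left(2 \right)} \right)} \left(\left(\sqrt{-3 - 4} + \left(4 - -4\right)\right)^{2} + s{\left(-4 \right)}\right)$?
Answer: $-438 - 96 i \sqrt{7} \approx -438.0 - 253.99 i$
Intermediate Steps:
$d{\left(k,g \right)} = g + k$
$d{\left(-8,J{\left(2 \right)} \right)} \left(\left(\sqrt{-3 - 4} + \left(4 - -4\right)\right)^{2} + s{\left(-4 \right)}\right) = \left(2 - 8\right) \left(\left(\sqrt{-3 - 4} + \left(4 - -4\right)\right)^{2} + \left(-4\right)^{2}\right) = - 6 \left(\left(\sqrt{-7} + \left(4 + 4\right)\right)^{2} + 16\right) = - 6 \left(\left(i \sqrt{7} + 8\right)^{2} + 16\right) = - 6 \left(\left(8 + i \sqrt{7}\right)^{2} + 16\right) = - 6 \left(16 + \left(8 + i \sqrt{7}\right)^{2}\right) = -96 - 6 \left(8 + i \sqrt{7}\right)^{2}$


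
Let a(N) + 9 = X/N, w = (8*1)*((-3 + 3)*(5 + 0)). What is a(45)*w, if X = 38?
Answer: 0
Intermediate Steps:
w = 0 (w = 8*(0*5) = 8*0 = 0)
a(N) = -9 + 38/N
a(45)*w = (-9 + 38/45)*0 = -367/45*0 = 0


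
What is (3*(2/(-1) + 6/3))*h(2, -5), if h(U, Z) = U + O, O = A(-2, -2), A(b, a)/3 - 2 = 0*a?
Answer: 0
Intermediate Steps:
A(b, a) = 6 (A(b, a) = 6 + 3*(0*a) = 6 + 3*0 = 6 + 0 = 6)
O = 6
h(U, Z) = 6 + U (h(U, Z) = U + 6 = 6 + U)
(3*(2/(-1) + 6/3))*h(2, -5) = (3*(2/(-1) + 6/3))*(6 + 2) = (3*(2*(-1) + 6*(⅓)))*8 = (3*(-2 + 2))*8 = (3*0)*8 = 0*8 = 0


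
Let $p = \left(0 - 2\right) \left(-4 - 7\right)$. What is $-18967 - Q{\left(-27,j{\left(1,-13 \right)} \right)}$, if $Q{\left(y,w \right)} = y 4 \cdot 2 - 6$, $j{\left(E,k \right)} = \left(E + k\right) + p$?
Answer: $-18745$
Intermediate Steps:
$p = 22$ ($p = \left(-2\right) \left(-11\right) = 22$)
$j{\left(E,k \right)} = 22 + E + k$ ($j{\left(E,k \right)} = \left(E + k\right) + 22 = 22 + E + k$)
$Q{\left(y,w \right)} = -6 + 8 y$ ($Q{\left(y,w \right)} = 4 y 2 - 6 = 8 y - 6 = -6 + 8 y$)
$-18967 - Q{\left(-27,j{\left(1,-13 \right)} \right)} = -18967 - \left(-6 + 8 \left(-27\right)\right) = -18967 - \left(-6 - 216\right) = -18967 - -222 = -18967 + 222 = -18745$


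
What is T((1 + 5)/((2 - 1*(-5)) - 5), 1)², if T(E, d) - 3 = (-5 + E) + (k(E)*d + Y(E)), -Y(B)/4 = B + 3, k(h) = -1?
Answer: 576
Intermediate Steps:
Y(B) = -12 - 4*B (Y(B) = -4*(B + 3) = -4*(3 + B) = -12 - 4*B)
T(E, d) = -14 - d - 3*E (T(E, d) = 3 + ((-5 + E) + (-d + (-12 - 4*E))) = 3 + ((-5 + E) + (-12 - d - 4*E)) = 3 + (-17 - d - 3*E) = -14 - d - 3*E)
T((1 + 5)/((2 - 1*(-5)) - 5), 1)² = (-14 - 1*1 - 3*(1 + 5)/((2 - 1*(-5)) - 5))² = (-14 - 1 - 18/((2 + 5) - 5))² = (-14 - 1 - 18/(7 - 5))² = (-14 - 1 - 18/2)² = (-14 - 1 - 3*3)² = (-14 - 1 - 9)² = (-24)² = 576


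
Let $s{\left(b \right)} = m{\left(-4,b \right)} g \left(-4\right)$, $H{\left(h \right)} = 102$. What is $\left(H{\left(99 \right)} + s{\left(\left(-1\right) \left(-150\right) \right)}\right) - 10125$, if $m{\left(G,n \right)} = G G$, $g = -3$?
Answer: $-9831$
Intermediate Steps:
$m{\left(G,n \right)} = G^{2}$
$s{\left(b \right)} = 192$ ($s{\left(b \right)} = \left(-4\right)^{2} \left(-3\right) \left(-4\right) = 16 \left(-3\right) \left(-4\right) = \left(-48\right) \left(-4\right) = 192$)
$\left(H{\left(99 \right)} + s{\left(\left(-1\right) \left(-150\right) \right)}\right) - 10125 = \left(102 + 192\right) - 10125 = 294 - 10125 = -9831$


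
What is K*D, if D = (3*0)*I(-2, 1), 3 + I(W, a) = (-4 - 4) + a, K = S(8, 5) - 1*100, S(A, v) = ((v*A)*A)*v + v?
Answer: 0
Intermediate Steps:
S(A, v) = v + A²*v² (S(A, v) = ((A*v)*A)*v + v = (v*A²)*v + v = A²*v² + v = v + A²*v²)
K = 1505 (K = 5*(1 + 5*8²) - 1*100 = 5*(1 + 5*64) - 100 = 5*(1 + 320) - 100 = 5*321 - 100 = 1605 - 100 = 1505)
I(W, a) = -11 + a (I(W, a) = -3 + ((-4 - 4) + a) = -3 + (-8 + a) = -11 + a)
D = 0 (D = (3*0)*(-11 + 1) = 0*(-10) = 0)
K*D = 1505*0 = 0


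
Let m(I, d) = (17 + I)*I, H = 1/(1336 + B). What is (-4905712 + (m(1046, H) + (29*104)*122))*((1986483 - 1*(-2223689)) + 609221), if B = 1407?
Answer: -16510575341766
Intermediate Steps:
H = 1/2743 (H = 1/(1336 + 1407) = 1/2743 ≈ 0.00036456)
m(I, d) = I*(17 + I)
(-4905712 + (m(1046, H) + (29*104)*122))*((1986483 - 1*(-2223689)) + 609221) = (-4905712 + (1046*(17 + 1046) + (29*104)*122))*((1986483 - 1*(-2223689)) + 609221) = (-4905712 + (1046*1063 + 3016*122))*((1986483 + 2223689) + 609221) = (-4905712 + (1111898 + 367952))*(4210172 + 609221) = (-4905712 + 1479850)*4819393 = -3425862*4819393 = -16510575341766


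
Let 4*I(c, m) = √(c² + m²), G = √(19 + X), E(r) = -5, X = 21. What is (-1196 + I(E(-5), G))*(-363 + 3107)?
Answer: -3281824 + 686*√65 ≈ -3.2763e+6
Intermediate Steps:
G = 2*√10 (G = √(19 + 21) = √40 = 2*√10 ≈ 6.3246)
I(c, m) = √(c² + m²)/4
(-1196 + I(E(-5), G))*(-363 + 3107) = (-1196 + √((-5)² + (2*√10)²)/4)*(-363 + 3107) = (-1196 + √(25 + 40)/4)*2744 = (-1196 + √65/4)*2744 = -3281824 + 686*√65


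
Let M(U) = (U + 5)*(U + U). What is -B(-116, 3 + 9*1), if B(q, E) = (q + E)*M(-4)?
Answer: -832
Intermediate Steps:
M(U) = 2*U*(5 + U) (M(U) = (5 + U)*(2*U) = 2*U*(5 + U))
B(q, E) = -8*E - 8*q (B(q, E) = (q + E)*(2*(-4)*(5 - 4)) = (E + q)*(2*(-4)*1) = (E + q)*(-8) = -8*E - 8*q)
-B(-116, 3 + 9*1) = -(-8*(3 + 9*1) - 8*(-116)) = -(-8*(3 + 9) + 928) = -(-8*12 + 928) = -(-96 + 928) = -1*832 = -832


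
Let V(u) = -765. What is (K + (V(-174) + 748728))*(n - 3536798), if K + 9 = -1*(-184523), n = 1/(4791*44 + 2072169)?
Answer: -1075600808706084583/326139 ≈ -3.2980e+12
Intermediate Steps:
n = 1/2282973 (n = 1/(210804 + 2072169) = 1/2282973 ≈ 4.3803e-7)
K = 184514 (K = -9 - 1*(-184523) = -9 + 184523 = 184514)
(K + (V(-174) + 748728))*(n - 3536798) = (184514 + (-765 + 748728))*(1/2282973 - 3536798) = (184514 + 747963)*(-8074414340453/2282973) = 932477*(-8074414340453/2282973) = -1075600808706084583/326139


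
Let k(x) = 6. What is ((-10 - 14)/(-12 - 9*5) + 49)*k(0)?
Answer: 5634/19 ≈ 296.53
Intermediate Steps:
((-10 - 14)/(-12 - 9*5) + 49)*k(0) = ((-10 - 14)/(-12 - 9*5) + 49)*6 = (-24/(-12 - 45) + 49)*6 = (-24/(-57) + 49)*6 = (-24*(-1/57) + 49)*6 = (8/19 + 49)*6 = (939/19)*6 = 5634/19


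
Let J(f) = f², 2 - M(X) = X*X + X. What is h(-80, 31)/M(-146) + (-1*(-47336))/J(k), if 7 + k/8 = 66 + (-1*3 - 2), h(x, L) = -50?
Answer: 292633/1143072 ≈ 0.25601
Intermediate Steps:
M(X) = 2 - X - X² (M(X) = 2 - (X*X + X) = 2 - (X² + X) = 2 - (X + X²) = 2 + (-X - X²) = 2 - X - X²)
k = 432 (k = -56 + 8*(66 + (-1*3 - 2)) = -56 + 8*(66 + (-3 - 2)) = -56 + 8*(66 - 5) = -56 + 8*61 = -56 + 488 = 432)
h(-80, 31)/M(-146) + (-1*(-47336))/J(k) = -50/(2 - 1*(-146) - 1*(-146)²) + (-1*(-47336))/(432²) = -50/(2 + 146 - 1*21316) + 47336/186624 = -50/(2 + 146 - 21316) + 47336*(1/186624) = -50/(-21168) + 5917/23328 = -50*(-1/21168) + 5917/23328 = 25/10584 + 5917/23328 = 292633/1143072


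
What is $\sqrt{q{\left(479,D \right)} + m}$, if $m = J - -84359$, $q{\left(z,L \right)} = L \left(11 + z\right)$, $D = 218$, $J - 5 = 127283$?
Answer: $\sqrt{318467} \approx 564.33$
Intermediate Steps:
$J = 127288$ ($J = 5 + 127283 = 127288$)
$m = 211647$ ($m = 127288 - -84359 = 127288 + 84359 = 211647$)
$\sqrt{q{\left(479,D \right)} + m} = \sqrt{218 \left(11 + 479\right) + 211647} = \sqrt{218 \cdot 490 + 211647} = \sqrt{106820 + 211647} = \sqrt{318467}$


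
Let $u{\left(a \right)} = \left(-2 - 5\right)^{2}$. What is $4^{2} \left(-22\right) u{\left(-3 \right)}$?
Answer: $-17248$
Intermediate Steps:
$u{\left(a \right)} = 49$ ($u{\left(a \right)} = \left(-7\right)^{2} = 49$)
$4^{2} \left(-22\right) u{\left(-3 \right)} = 4^{2} \left(-22\right) 49 = 16 \left(-22\right) 49 = \left(-352\right) 49 = -17248$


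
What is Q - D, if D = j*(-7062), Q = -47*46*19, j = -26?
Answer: -224690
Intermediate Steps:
Q = -41078 (Q = -2162*19 = -41078)
D = 183612 (D = -26*(-7062) = 183612)
Q - D = -41078 - 1*183612 = -41078 - 183612 = -224690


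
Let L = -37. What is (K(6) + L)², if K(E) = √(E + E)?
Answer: 1381 - 148*√3 ≈ 1124.7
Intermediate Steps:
K(E) = √2*√E (K(E) = √(2*E) = √2*√E)
(K(6) + L)² = (√2*√6 - 37)² = (2*√3 - 37)² = (-37 + 2*√3)²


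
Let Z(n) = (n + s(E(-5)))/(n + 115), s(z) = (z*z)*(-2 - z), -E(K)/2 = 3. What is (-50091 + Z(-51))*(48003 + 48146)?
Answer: -308227829919/64 ≈ -4.8161e+9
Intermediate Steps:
E(K) = -6 (E(K) = -2*3 = -6)
s(z) = z²*(-2 - z)
Z(n) = (144 + n)/(115 + n) (Z(n) = (n + (-6)²*(-2 - 1*(-6)))/(n + 115) = (n + 36*(-2 + 6))/(115 + n) = (n + 36*4)/(115 + n) = (n + 144)/(115 + n) = (144 + n)/(115 + n))
(-50091 + Z(-51))*(48003 + 48146) = (-50091 + (144 - 51)/(115 - 51))*(48003 + 48146) = (-50091 + 93/64)*96149 = -3205731/64*96149 = -308227829919/64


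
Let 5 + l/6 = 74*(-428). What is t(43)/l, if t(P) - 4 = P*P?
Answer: -1853/190062 ≈ -0.0097494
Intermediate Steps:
t(P) = 4 + P**2 (t(P) = 4 + P*P = 4 + P**2)
l = -190062 (l = -30 + 6*(74*(-428)) = -30 + 6*(-31672) = -30 - 190032 = -190062)
t(43)/l = (4 + 43**2)/(-190062) = (4 + 1849)*(-1/190062) = 1853*(-1/190062) = -1853/190062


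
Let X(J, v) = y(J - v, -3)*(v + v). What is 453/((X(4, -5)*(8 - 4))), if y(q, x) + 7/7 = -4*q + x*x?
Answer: 453/1120 ≈ 0.40446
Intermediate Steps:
y(q, x) = -1 + x² - 4*q (y(q, x) = -1 + (-4*q + x*x) = -1 + (-4*q + x²) = -1 + (x² - 4*q) = -1 + x² - 4*q)
X(J, v) = 2*v*(8 - 4*J + 4*v) (X(J, v) = (-1 + (-3)² - 4*(J - v))*(v + v) = (-1 + 9 + (-4*J + 4*v))*(2*v) = (8 - 4*J + 4*v)*(2*v) = 2*v*(8 - 4*J + 4*v))
453/((X(4, -5)*(8 - 4))) = 453/(((8*(-5)*(2 - 5 - 1*4))*(8 - 4))) = 453/(((8*(-5)*(2 - 5 - 4))*4)) = 453/(((8*(-5)*(-7))*4)) = 453/((280*4)) = 453/1120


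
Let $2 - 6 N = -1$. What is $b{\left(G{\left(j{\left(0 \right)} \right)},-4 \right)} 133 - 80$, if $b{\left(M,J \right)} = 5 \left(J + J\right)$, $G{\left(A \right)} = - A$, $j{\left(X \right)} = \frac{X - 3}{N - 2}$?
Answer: $-5400$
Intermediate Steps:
$N = \frac{1}{2}$ ($N = \frac{1}{3} - - \frac{1}{6} = \frac{1}{3} + \frac{1}{6} = \frac{1}{2} \approx 0.5$)
$j{\left(X \right)} = 2 - \frac{2 X}{3}$ ($j{\left(X \right)} = \frac{X - 3}{\frac{1}{2} - 2} = \frac{-3 + X}{- \frac{3}{2}} = \left(-3 + X\right) \left(- \frac{2}{3}\right) = 2 - \frac{2 X}{3}$)
$b{\left(M,J \right)} = 10 J$ ($b{\left(M,J \right)} = 5 \cdot 2 J = 10 J$)
$b{\left(G{\left(j{\left(0 \right)} \right)},-4 \right)} 133 - 80 = 10 \left(-4\right) 133 - 80 = \left(-40\right) 133 - 80 = -5320 - 80 = -5400$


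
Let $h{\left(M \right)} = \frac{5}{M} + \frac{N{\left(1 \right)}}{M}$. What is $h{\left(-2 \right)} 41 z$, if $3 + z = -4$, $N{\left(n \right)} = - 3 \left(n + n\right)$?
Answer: $- \frac{287}{2} \approx -143.5$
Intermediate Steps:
$N{\left(n \right)} = - 6 n$ ($N{\left(n \right)} = - 3 \cdot 2 n = - 6 n$)
$h{\left(M \right)} = - \frac{1}{M}$ ($h{\left(M \right)} = \frac{5}{M} + \frac{\left(-6\right) 1}{M} = \frac{5}{M} - \frac{6}{M} = - \frac{1}{M}$)
$z = -7$ ($z = -3 - 4 = -7$)
$h{\left(-2 \right)} 41 z = - \frac{1}{-2} \cdot 41 \left(-7\right) = \left(-1\right) \left(- \frac{1}{2}\right) 41 \left(-7\right) = \frac{1}{2} \cdot 41 \left(-7\right) = \frac{41}{2} \left(-7\right) = - \frac{287}{2}$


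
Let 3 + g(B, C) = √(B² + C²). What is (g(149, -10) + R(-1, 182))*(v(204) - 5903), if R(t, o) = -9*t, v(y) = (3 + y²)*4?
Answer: 963438 + 160573*√22301 ≈ 2.4943e+7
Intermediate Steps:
v(y) = 12 + 4*y²
g(B, C) = -3 + √(B² + C²)
(g(149, -10) + R(-1, 182))*(v(204) - 5903) = ((-3 + √(149² + (-10)²)) - 9*(-1))*((12 + 4*204²) - 5903) = ((-3 + √(22201 + 100)) + 9)*((12 + 4*41616) - 5903) = ((-3 + √22301) + 9)*((12 + 166464) - 5903) = (6 + √22301)*(166476 - 5903) = (6 + √22301)*160573 = 963438 + 160573*√22301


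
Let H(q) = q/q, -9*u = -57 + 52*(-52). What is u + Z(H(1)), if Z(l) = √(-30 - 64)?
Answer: 2761/9 + I*√94 ≈ 306.78 + 9.6954*I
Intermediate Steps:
u = 2761/9 (u = -(-57 + 52*(-52))/9 = -(-57 - 2704)/9 = -⅑*(-2761) = 2761/9 ≈ 306.78)
H(q) = 1
Z(l) = I*√94 (Z(l) = √(-94) = I*√94)
u + Z(H(1)) = 2761/9 + I*√94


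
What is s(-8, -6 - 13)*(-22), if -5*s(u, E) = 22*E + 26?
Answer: -8624/5 ≈ -1724.8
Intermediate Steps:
s(u, E) = -26/5 - 22*E/5 (s(u, E) = -(22*E + 26)/5 = -(26 + 22*E)/5 = -26/5 - 22*E/5)
s(-8, -6 - 13)*(-22) = (-26/5 - 22*(-6 - 13)/5)*(-22) = (-26/5 - 22/5*(-19))*(-22) = (-26/5 + 418/5)*(-22) = (392/5)*(-22) = -8624/5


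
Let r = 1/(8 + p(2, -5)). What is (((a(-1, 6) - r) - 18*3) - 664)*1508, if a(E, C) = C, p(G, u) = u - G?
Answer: -1075204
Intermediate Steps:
r = 1 (r = 1/(8 + (-5 - 1*2)) = 1/(8 + (-5 - 2)) = 1/(8 - 7) = 1/1 = 1)
(((a(-1, 6) - r) - 18*3) - 664)*1508 = (((6 - 1*1) - 18*3) - 664)*1508 = (((6 - 1) - 54) - 664)*1508 = ((5 - 54) - 664)*1508 = (-49 - 664)*1508 = -713*1508 = -1075204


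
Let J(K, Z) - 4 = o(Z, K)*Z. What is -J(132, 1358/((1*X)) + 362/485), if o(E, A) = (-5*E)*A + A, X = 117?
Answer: 4253951554324/42933267 ≈ 99083.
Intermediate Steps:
o(E, A) = A - 5*A*E (o(E, A) = -5*A*E + A = A - 5*A*E)
J(K, Z) = 4 + K*Z*(1 - 5*Z) (J(K, Z) = 4 + (K*(1 - 5*Z))*Z = 4 + K*Z*(1 - 5*Z))
-J(132, 1358/((1*X)) + 362/485) = -(4 - 1*132*(1358/((1*117)) + 362/485)*(-1 + 5*(1358/((1*117)) + 362/485))) = -(4 - 1*132*(1358/117 + 362*(1/485))*(-1 + 5*(1358/117 + 362*(1/485)))) = -(4 - 1*132*(1358*(1/117) + 362/485)*(-1 + 5*(1358*(1/117) + 362/485))) = -(4 - 1*132*(1358/117 + 362/485)*(-1 + 5*(1358/117 + 362/485))) = -(4 - 1*132*700984/56745*(-1 + 5*(700984/56745))) = -(4 - 1*132*700984/56745*(-1 + 700984/11349)) = -(4 - 1*132*700984/56745*689635/11349) = -(4 - 4254123287392/42933267) = -1*(-4253951554324/42933267) = 4253951554324/42933267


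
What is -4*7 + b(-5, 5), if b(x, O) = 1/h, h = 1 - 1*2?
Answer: -29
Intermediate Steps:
h = -1 (h = 1 - 2 = -1)
b(x, O) = -1 (b(x, O) = 1/(-1) = -1)
-4*7 + b(-5, 5) = -4*7 - 1 = -28 - 1 = -29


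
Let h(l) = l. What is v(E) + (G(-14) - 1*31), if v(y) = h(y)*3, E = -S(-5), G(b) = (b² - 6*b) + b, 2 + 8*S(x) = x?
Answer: 1901/8 ≈ 237.63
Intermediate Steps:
S(x) = -¼ + x/8
G(b) = b² - 5*b
E = 7/8 (E = -(-¼ + (⅛)*(-5)) = -(-¼ - 5/8) = -1*(-7/8) = 7/8 ≈ 0.87500)
v(y) = 3*y (v(y) = y*3 = 3*y)
v(E) + (G(-14) - 1*31) = 3*(7/8) + (-14*(-5 - 14) - 1*31) = 21/8 + (-14*(-19) - 31) = 21/8 + (266 - 31) = 21/8 + 235 = 1901/8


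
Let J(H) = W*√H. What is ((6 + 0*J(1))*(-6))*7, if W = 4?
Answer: -252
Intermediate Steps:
J(H) = 4*√H
((6 + 0*J(1))*(-6))*7 = ((6 + 0*(4*√1))*(-6))*7 = ((6 + 0*(4*1))*(-6))*7 = ((6 + 0*4)*(-6))*7 = ((6 + 0)*(-6))*7 = (6*(-6))*7 = -36*7 = -252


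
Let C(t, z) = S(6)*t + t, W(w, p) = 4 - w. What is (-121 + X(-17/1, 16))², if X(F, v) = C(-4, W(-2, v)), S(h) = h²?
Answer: 72361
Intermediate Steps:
C(t, z) = 37*t (C(t, z) = 6²*t + t = 36*t + t = 37*t)
X(F, v) = -148 (X(F, v) = 37*(-4) = -148)
(-121 + X(-17/1, 16))² = (-121 - 148)² = (-269)² = 72361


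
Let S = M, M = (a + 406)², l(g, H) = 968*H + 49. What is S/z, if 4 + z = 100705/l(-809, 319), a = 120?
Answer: -85448892516/1134659 ≈ -75308.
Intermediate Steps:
l(g, H) = 49 + 968*H
M = 276676 (M = (120 + 406)² = 526² = 276676)
S = 276676
z = -1134659/308841 (z = -4 + 100705/(49 + 968*319) = -4 + 100705/(49 + 308792) = -4 + 100705/308841 = -1134659/308841 ≈ -3.6739)
S/z = 276676/(-1134659/308841) = 276676*(-308841/1134659) = -85448892516/1134659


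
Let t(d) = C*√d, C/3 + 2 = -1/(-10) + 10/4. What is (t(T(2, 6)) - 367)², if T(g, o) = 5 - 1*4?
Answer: 3334276/25 ≈ 1.3337e+5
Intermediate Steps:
T(g, o) = 1 (T(g, o) = 5 - 4 = 1)
C = 9/5 (C = -6 + 3*(-1/(-10) + 10/4) = -6 + 3*(-1*(-⅒) + 10*(¼)) = -6 + 3*(⅒ + 5/2) = -6 + 3*(13/5) = -6 + 39/5 = 9/5 ≈ 1.8000)
t(d) = 9*√d/5
(t(T(2, 6)) - 367)² = (9*√1/5 - 367)² = ((9/5)*1 - 367)² = (9/5 - 367)² = (-1826/5)² = 3334276/25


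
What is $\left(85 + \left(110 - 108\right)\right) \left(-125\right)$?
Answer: $-10875$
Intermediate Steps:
$\left(85 + \left(110 - 108\right)\right) \left(-125\right) = \left(85 + 2\right) \left(-125\right) = 87 \left(-125\right) = -10875$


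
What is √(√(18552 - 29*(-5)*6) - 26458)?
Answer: √(-26458 + 3*√2158) ≈ 162.23*I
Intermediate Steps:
√(√(18552 - 29*(-5)*6) - 26458) = √(√(18552 + 145*6) - 26458) = √(√(18552 + 870) - 26458) = √(√19422 - 26458) = √(3*√2158 - 26458) = √(-26458 + 3*√2158)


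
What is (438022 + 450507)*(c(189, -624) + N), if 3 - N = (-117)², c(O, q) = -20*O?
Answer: -15519047514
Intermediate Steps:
N = -13686 (N = 3 - 1*(-117)² = 3 - 1*13689 = 3 - 13689 = -13686)
(438022 + 450507)*(c(189, -624) + N) = (438022 + 450507)*(-20*189 - 13686) = 888529*(-3780 - 13686) = 888529*(-17466) = -15519047514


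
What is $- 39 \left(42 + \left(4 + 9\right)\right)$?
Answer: $-2145$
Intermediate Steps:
$- 39 \left(42 + \left(4 + 9\right)\right) = - 39 \left(42 + 13\right) = \left(-39\right) 55 = -2145$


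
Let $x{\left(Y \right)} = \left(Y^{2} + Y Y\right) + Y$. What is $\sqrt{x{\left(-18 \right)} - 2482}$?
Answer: $2 i \sqrt{463} \approx 43.035 i$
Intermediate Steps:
$x{\left(Y \right)} = Y + 2 Y^{2}$ ($x{\left(Y \right)} = \left(Y^{2} + Y^{2}\right) + Y = 2 Y^{2} + Y = Y + 2 Y^{2}$)
$\sqrt{x{\left(-18 \right)} - 2482} = \sqrt{- 18 \left(1 + 2 \left(-18\right)\right) - 2482} = \sqrt{- 18 \left(1 - 36\right) - 2482} = \sqrt{\left(-18\right) \left(-35\right) - 2482} = \sqrt{630 - 2482} = \sqrt{-1852} = 2 i \sqrt{463}$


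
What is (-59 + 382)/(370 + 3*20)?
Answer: 323/430 ≈ 0.75116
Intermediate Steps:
(-59 + 382)/(370 + 3*20) = 323/(370 + 60) = 323/430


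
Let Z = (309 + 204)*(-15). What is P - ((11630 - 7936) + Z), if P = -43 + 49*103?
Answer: 9005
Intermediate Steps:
Z = -7695 (Z = 513*(-15) = -7695)
P = 5004 (P = -43 + 5047 = 5004)
P - ((11630 - 7936) + Z) = 5004 - ((11630 - 7936) - 7695) = 5004 - (3694 - 7695) = 5004 - 1*(-4001) = 5004 + 4001 = 9005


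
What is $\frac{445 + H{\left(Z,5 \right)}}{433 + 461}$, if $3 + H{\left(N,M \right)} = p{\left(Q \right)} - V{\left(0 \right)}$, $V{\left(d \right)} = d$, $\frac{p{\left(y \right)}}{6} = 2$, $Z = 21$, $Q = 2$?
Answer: $\frac{227}{447} \approx 0.50783$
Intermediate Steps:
$p{\left(y \right)} = 12$ ($p{\left(y \right)} = 6 \cdot 2 = 12$)
$H{\left(N,M \right)} = 9$ ($H{\left(N,M \right)} = -3 + \left(12 - 0\right) = -3 + \left(12 + 0\right) = -3 + 12 = 9$)
$\frac{445 + H{\left(Z,5 \right)}}{433 + 461} = \frac{445 + 9}{433 + 461} = \frac{454}{894} = 454 \cdot \frac{1}{894} = \frac{227}{447}$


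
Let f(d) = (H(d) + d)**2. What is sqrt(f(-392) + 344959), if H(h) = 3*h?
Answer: sqrt(2803583) ≈ 1674.4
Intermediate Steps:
f(d) = 16*d**2 (f(d) = (3*d + d)**2 = (4*d)**2 = 16*d**2)
sqrt(f(-392) + 344959) = sqrt(16*(-392)**2 + 344959) = sqrt(16*153664 + 344959) = sqrt(2458624 + 344959) = sqrt(2803583)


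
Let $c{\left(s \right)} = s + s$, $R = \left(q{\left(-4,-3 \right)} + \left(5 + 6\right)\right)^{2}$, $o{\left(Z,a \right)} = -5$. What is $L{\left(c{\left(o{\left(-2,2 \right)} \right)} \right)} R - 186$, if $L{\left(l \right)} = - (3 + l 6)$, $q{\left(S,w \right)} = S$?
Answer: $2607$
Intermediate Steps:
$R = 49$ ($R = \left(-4 + \left(5 + 6\right)\right)^{2} = \left(-4 + 11\right)^{2} = 7^{2} = 49$)
$c{\left(s \right)} = 2 s$
$L{\left(l \right)} = -3 - 6 l$ ($L{\left(l \right)} = - (3 + 6 l) = -3 - 6 l$)
$L{\left(c{\left(o{\left(-2,2 \right)} \right)} \right)} R - 186 = \left(-3 - 6 \cdot 2 \left(-5\right)\right) 49 - 186 = \left(-3 - -60\right) 49 - 186 = \left(-3 + 60\right) 49 - 186 = 57 \cdot 49 - 186 = 2793 - 186 = 2607$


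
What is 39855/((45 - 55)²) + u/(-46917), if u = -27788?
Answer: 374531167/938340 ≈ 399.14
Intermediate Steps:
39855/((45 - 55)²) + u/(-46917) = 39855/((45 - 55)²) - 27788/(-46917) = 39855/((-10)²) - 27788*(-1/46917) = 39855/100 + 27788/46917 = 39855*(1/100) + 27788/46917 = 7971/20 + 27788/46917 = 374531167/938340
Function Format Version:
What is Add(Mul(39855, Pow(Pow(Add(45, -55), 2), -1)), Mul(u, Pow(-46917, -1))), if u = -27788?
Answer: Rational(374531167, 938340) ≈ 399.14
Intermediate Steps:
Add(Mul(39855, Pow(Pow(Add(45, -55), 2), -1)), Mul(u, Pow(-46917, -1))) = Add(Mul(39855, Pow(Pow(Add(45, -55), 2), -1)), Mul(-27788, Pow(-46917, -1))) = Add(Mul(39855, Pow(Pow(-10, 2), -1)), Mul(-27788, Rational(-1, 46917))) = Add(Mul(39855, Pow(100, -1)), Rational(27788, 46917)) = Add(Mul(39855, Rational(1, 100)), Rational(27788, 46917)) = Add(Rational(7971, 20), Rational(27788, 46917)) = Rational(374531167, 938340)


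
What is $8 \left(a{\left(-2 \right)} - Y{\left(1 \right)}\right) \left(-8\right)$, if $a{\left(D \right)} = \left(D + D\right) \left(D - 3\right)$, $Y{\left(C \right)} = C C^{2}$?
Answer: $-1216$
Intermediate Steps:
$Y{\left(C \right)} = C^{3}$
$a{\left(D \right)} = 2 D \left(-3 + D\right)$
$8 \left(a{\left(-2 \right)} - Y{\left(1 \right)}\right) \left(-8\right) = 8 \left(2 \left(-2\right) \left(-3 - 2\right) - 1^{3}\right) \left(-8\right) = 8 \left(2 \left(-2\right) \left(-5\right) - 1\right) \left(-8\right) = 8 \left(20 - 1\right) \left(-8\right) = 8 \cdot 19 \left(-8\right) = 152 \left(-8\right) = -1216$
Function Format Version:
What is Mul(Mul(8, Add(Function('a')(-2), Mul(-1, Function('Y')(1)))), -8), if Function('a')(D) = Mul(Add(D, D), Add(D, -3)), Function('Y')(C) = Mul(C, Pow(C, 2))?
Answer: -1216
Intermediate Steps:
Function('Y')(C) = Pow(C, 3)
Function('a')(D) = Mul(2, D, Add(-3, D)) (Function('a')(D) = Mul(Mul(2, D), Add(-3, D)) = Mul(2, D, Add(-3, D)))
Mul(Mul(8, Add(Function('a')(-2), Mul(-1, Function('Y')(1)))), -8) = Mul(Mul(8, Add(Mul(2, -2, Add(-3, -2)), Mul(-1, Pow(1, 3)))), -8) = Mul(Mul(8, Add(Mul(2, -2, -5), Mul(-1, 1))), -8) = Mul(Mul(8, Add(20, -1)), -8) = Mul(Mul(8, 19), -8) = Mul(152, -8) = -1216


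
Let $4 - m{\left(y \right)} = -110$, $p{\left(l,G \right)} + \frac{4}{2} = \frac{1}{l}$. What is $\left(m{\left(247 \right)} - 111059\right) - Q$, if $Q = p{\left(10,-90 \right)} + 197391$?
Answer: $- \frac{3083341}{10} \approx -3.0833 \cdot 10^{5}$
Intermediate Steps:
$p{\left(l,G \right)} = -2 + \frac{1}{l}$
$m{\left(y \right)} = 114$ ($m{\left(y \right)} = 4 - -110 = 4 + 110 = 114$)
$Q = \frac{1973891}{10}$ ($Q = \left(-2 + \frac{1}{10}\right) + 197391 = - \frac{19}{10} + 197391 = \frac{1973891}{10} \approx 1.9739 \cdot 10^{5}$)
$\left(m{\left(247 \right)} - 111059\right) - Q = \left(114 - 111059\right) - \frac{1973891}{10} = -110945 - \frac{1973891}{10} = - \frac{3083341}{10}$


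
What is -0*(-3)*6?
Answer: 0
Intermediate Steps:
-0*(-3)*6 = -4*0*6 = 0*6 = 0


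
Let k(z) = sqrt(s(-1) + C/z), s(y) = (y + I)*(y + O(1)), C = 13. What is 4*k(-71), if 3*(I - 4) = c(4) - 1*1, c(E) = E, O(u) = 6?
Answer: 4*sqrt(99897)/71 ≈ 17.806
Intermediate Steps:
I = 5 (I = 4 + (4 - 1*1)/3 = 4 + (4 - 1)/3 = 4 + (1/3)*3 = 4 + 1 = 5)
s(y) = (5 + y)*(6 + y) (s(y) = (y + 5)*(y + 6) = (5 + y)*(6 + y))
k(z) = sqrt(20 + 13/z) (k(z) = sqrt((30 + (-1)**2 + 11*(-1)) + 13/z) = sqrt((30 + 1 - 11) + 13/z) = sqrt(20 + 13/z))
4*k(-71) = 4*sqrt(20 + 13/(-71)) = 4*sqrt(20 + 13*(-1/71)) = 4*sqrt(20 - 13/71) = 4*sqrt(1407/71) = 4*(sqrt(99897)/71) = 4*sqrt(99897)/71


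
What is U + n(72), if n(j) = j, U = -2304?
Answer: -2232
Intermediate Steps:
U + n(72) = -2304 + 72 = -2232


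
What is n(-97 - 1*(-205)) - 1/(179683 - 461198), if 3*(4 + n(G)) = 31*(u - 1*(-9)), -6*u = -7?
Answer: 512075803/5067270 ≈ 101.06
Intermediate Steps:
u = 7/6 (u = -⅙*(-7) = 7/6 ≈ 1.1667)
n(G) = 1819/18 (n(G) = -4 + (31*(7/6 - 1*(-9)))/3 = -4 + (31*(7/6 + 9))/3 = -4 + (31*(61/6))/3 = -4 + (⅓)*(1891/6) = -4 + 1891/18 = 1819/18)
n(-97 - 1*(-205)) - 1/(179683 - 461198) = 1819/18 - 1/(179683 - 461198) = 1819/18 - 1/(-281515) = 1819/18 - 1*(-1/281515) = 1819/18 + 1/281515 = 512075803/5067270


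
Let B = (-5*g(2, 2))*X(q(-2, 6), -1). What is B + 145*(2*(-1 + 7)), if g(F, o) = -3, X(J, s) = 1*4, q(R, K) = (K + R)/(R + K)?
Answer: 1800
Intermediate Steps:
q(R, K) = 1 (q(R, K) = (K + R)/(K + R) = 1)
X(J, s) = 4
B = 60 (B = -5*(-3)*4 = 15*4 = 60)
B + 145*(2*(-1 + 7)) = 60 + 145*(2*(-1 + 7)) = 60 + 145*(2*6) = 60 + 145*12 = 60 + 1740 = 1800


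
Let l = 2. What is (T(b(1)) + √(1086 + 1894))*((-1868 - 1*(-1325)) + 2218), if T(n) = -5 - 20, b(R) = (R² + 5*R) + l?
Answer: -41875 + 3350*√745 ≈ 49562.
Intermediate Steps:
b(R) = 2 + R² + 5*R (b(R) = (R² + 5*R) + 2 = 2 + R² + 5*R)
T(n) = -25
(T(b(1)) + √(1086 + 1894))*((-1868 - 1*(-1325)) + 2218) = (-25 + √(1086 + 1894))*((-1868 - 1*(-1325)) + 2218) = (-25 + √2980)*((-1868 + 1325) + 2218) = (-25 + 2*√745)*(-543 + 2218) = (-25 + 2*√745)*1675 = -41875 + 3350*√745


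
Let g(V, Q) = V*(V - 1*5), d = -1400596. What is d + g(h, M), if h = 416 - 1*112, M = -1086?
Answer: -1309700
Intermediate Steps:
h = 304 (h = 416 - 112 = 304)
g(V, Q) = V*(-5 + V) (g(V, Q) = V*(V - 5) = V*(-5 + V))
d + g(h, M) = -1400596 + 304*(-5 + 304) = -1400596 + 304*299 = -1400596 + 90896 = -1309700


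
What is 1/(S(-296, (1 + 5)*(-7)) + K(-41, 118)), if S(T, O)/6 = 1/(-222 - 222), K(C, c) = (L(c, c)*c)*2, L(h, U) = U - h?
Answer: -74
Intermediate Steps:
K(C, c) = 0 (K(C, c) = ((c - c)*c)*2 = (0*c)*2 = 0*2 = 0)
S(T, O) = -1/74 (S(T, O) = 6/(-222 - 222) = 6/(-444) = 6*(-1/444) = -1/74)
1/(S(-296, (1 + 5)*(-7)) + K(-41, 118)) = 1/(-1/74 + 0) = 1/(-1/74) = -74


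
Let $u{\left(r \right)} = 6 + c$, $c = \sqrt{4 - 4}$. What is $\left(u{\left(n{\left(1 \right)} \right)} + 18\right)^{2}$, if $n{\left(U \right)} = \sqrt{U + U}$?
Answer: $576$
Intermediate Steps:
$c = 0$ ($c = \sqrt{0} = 0$)
$n{\left(U \right)} = \sqrt{2} \sqrt{U}$ ($n{\left(U \right)} = \sqrt{2 U} = \sqrt{2} \sqrt{U}$)
$u{\left(r \right)} = 6$ ($u{\left(r \right)} = 6 + 0 = 6$)
$\left(u{\left(n{\left(1 \right)} \right)} + 18\right)^{2} = \left(6 + 18\right)^{2} = 24^{2} = 576$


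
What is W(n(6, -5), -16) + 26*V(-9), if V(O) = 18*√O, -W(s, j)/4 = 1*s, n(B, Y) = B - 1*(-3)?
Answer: -36 + 1404*I ≈ -36.0 + 1404.0*I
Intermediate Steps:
n(B, Y) = 3 + B (n(B, Y) = B + 3 = 3 + B)
W(s, j) = -4*s
W(n(6, -5), -16) + 26*V(-9) = -4*(3 + 6) + 26*(18*√(-9)) = -4*9 + 26*(18*(3*I)) = -36 + 26*(54*I) = -36 + 1404*I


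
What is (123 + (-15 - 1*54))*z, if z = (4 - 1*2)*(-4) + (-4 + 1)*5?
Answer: -1242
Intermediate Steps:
z = -23 (z = (4 - 2)*(-4) - 3*5 = 2*(-4) - 15 = -8 - 15 = -23)
(123 + (-15 - 1*54))*z = (123 + (-15 - 1*54))*(-23) = (123 + (-15 - 54))*(-23) = (123 - 69)*(-23) = 54*(-23) = -1242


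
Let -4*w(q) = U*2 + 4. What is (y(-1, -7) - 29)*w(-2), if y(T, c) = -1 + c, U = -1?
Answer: 37/2 ≈ 18.500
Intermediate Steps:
w(q) = -½ (w(q) = -(-1*2 + 4)/4 = -(-2 + 4)/4 = -¼*2 = -½)
(y(-1, -7) - 29)*w(-2) = ((-1 - 7) - 29)*(-½) = (-8 - 29)*(-½) = -37*(-½) = 37/2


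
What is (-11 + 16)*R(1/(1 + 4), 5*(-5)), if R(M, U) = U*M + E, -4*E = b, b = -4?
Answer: -20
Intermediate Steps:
E = 1 (E = -¼*(-4) = 1)
R(M, U) = 1 + M*U (R(M, U) = U*M + 1 = M*U + 1 = 1 + M*U)
(-11 + 16)*R(1/(1 + 4), 5*(-5)) = (-11 + 16)*(1 + (5*(-5))/(1 + 4)) = 5*(1 - 25/5) = 5*(1 + (⅕)*(-25)) = 5*(1 - 5) = 5*(-4) = -20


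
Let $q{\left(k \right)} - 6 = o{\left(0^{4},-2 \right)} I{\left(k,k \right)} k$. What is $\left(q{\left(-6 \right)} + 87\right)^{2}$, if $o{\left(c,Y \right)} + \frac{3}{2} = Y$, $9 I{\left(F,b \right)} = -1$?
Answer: $\frac{73984}{9} \approx 8220.4$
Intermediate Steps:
$I{\left(F,b \right)} = - \frac{1}{9}$ ($I{\left(F,b \right)} = \frac{1}{9} \left(-1\right) = - \frac{1}{9}$)
$o{\left(c,Y \right)} = - \frac{3}{2} + Y$
$q{\left(k \right)} = 6 + \frac{7 k}{18}$ ($q{\left(k \right)} = 6 + \left(- \frac{3}{2} - 2\right) \left(- \frac{1}{9}\right) k = 6 + \left(- \frac{7}{2}\right) \left(- \frac{1}{9}\right) k = 6 + \frac{7 k}{18}$)
$\left(q{\left(-6 \right)} + 87\right)^{2} = \left(\left(6 + \frac{7}{18} \left(-6\right)\right) + 87\right)^{2} = \left(\left(6 - \frac{7}{3}\right) + 87\right)^{2} = \left(\frac{11}{3} + 87\right)^{2} = \left(\frac{272}{3}\right)^{2} = \frac{73984}{9}$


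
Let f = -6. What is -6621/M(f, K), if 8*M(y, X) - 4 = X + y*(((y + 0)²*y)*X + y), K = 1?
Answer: -52968/1337 ≈ -39.617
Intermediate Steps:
M(y, X) = ½ + X/8 + y*(y + X*y³)/8 (M(y, X) = ½ + (X + y*(((y + 0)²*y)*X + y))/8 = ½ + (X + y*((y²*y)*X + y))/8 = ½ + (X + y*(y³*X + y))/8 = ½ + (X + y*(X*y³ + y))/8 = ½ + (X + y*(y + X*y³))/8 = ½ + (X/8 + y*(y + X*y³)/8) = ½ + X/8 + y*(y + X*y³)/8)
-6621/M(f, K) = -6621/(½ + (⅛)*1 + (⅛)*(-6)² + (⅛)*1*(-6)⁴) = -6621/(½ + ⅛ + (⅛)*36 + (⅛)*1*1296) = -6621/(½ + ⅛ + 9/2 + 162) = -6621/(1337/8) = (8/1337)*(-6621) = -52968/1337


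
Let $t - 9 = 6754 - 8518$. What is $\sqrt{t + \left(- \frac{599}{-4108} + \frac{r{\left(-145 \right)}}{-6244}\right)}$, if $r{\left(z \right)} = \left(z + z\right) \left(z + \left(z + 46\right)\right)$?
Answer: $\frac{3 i \sqrt{2017440694721543}}{3206294} \approx 42.026 i$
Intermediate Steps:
$t = -1755$ ($t = 9 + \left(6754 - 8518\right) = 9 - 1764 = -1755$)
$r{\left(z \right)} = 2 z \left(46 + 2 z\right)$ ($r{\left(z \right)} = 2 z \left(z + \left(46 + z\right)\right) = 2 z \left(46 + 2 z\right)$)
$\sqrt{t + \left(- \frac{599}{-4108} + \frac{r{\left(-145 \right)}}{-6244}\right)} = \sqrt{-1755 + \left(- \frac{599}{-4108} + \frac{4 \left(-145\right) \left(23 - 145\right)}{-6244}\right)} = \sqrt{-1755 + \left(\left(-599\right) \left(- \frac{1}{4108}\right) + 4 \left(-145\right) \left(-122\right) \left(- \frac{1}{6244}\right)\right)} = \sqrt{-1755 + \left(\frac{599}{4108} + 70760 \left(- \frac{1}{6244}\right)\right)} = \sqrt{-1755 + \left(\frac{599}{4108} - \frac{17690}{1561}\right)} = \sqrt{-1755 - \frac{71735481}{6412588}} = \sqrt{- \frac{11325827421}{6412588}} = \frac{3 i \sqrt{2017440694721543}}{3206294}$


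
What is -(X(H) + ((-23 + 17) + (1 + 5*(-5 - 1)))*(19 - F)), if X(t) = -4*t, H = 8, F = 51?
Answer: -1088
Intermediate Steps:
-(X(H) + ((-23 + 17) + (1 + 5*(-5 - 1)))*(19 - F)) = -(-4*8 + ((-23 + 17) + (1 + 5*(-5 - 1)))*(19 - 1*51)) = -(-32 + (-6 + (1 + 5*(-6)))*(19 - 51)) = -(-32 + (-6 + (1 - 30))*(-32)) = -(-32 + (-6 - 29)*(-32)) = -(-32 - 35*(-32)) = -(-32 + 1120) = -1*1088 = -1088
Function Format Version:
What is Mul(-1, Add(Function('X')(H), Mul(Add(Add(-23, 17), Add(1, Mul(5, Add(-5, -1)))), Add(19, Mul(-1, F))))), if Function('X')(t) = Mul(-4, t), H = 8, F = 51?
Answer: -1088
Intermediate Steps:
Mul(-1, Add(Function('X')(H), Mul(Add(Add(-23, 17), Add(1, Mul(5, Add(-5, -1)))), Add(19, Mul(-1, F))))) = Mul(-1, Add(Mul(-4, 8), Mul(Add(Add(-23, 17), Add(1, Mul(5, Add(-5, -1)))), Add(19, Mul(-1, 51))))) = Mul(-1, Add(-32, Mul(Add(-6, Add(1, Mul(5, -6))), Add(19, -51)))) = Mul(-1, Add(-32, Mul(Add(-6, Add(1, -30)), -32))) = Mul(-1, Add(-32, Mul(Add(-6, -29), -32))) = Mul(-1, Add(-32, Mul(-35, -32))) = Mul(-1, Add(-32, 1120)) = Mul(-1, 1088) = -1088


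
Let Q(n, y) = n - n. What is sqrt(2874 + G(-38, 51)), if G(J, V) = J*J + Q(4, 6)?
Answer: sqrt(4318) ≈ 65.711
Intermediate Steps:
Q(n, y) = 0
G(J, V) = J**2 (G(J, V) = J*J + 0 = J**2 + 0 = J**2)
sqrt(2874 + G(-38, 51)) = sqrt(2874 + (-38)**2) = sqrt(2874 + 1444) = sqrt(4318)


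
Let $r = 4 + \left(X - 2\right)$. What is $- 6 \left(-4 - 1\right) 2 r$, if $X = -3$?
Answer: $-60$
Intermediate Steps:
$r = -1$ ($r = 4 - 5 = -1$)
$- 6 \left(-4 - 1\right) 2 r = - 6 \left(-4 - 1\right) 2 \left(-1\right) = - 6 \left(\left(-5\right) 2\right) \left(-1\right) = \left(-6\right) \left(-10\right) \left(-1\right) = 60 \left(-1\right) = -60$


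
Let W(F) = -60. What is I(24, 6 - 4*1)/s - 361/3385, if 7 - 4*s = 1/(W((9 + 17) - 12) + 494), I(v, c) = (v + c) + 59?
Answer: 498394243/10280245 ≈ 48.481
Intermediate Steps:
I(v, c) = 59 + c + v (I(v, c) = (c + v) + 59 = 59 + c + v)
s = 3037/1736 (s = 7/4 - 1/(4*(-60 + 494)) = 7/4 - ¼/434 = 7/4 - ¼*1/434 = 7/4 - 1/1736 = 3037/1736 ≈ 1.7494)
I(24, 6 - 4*1)/s - 361/3385 = (59 + (6 - 4*1) + 24)/(3037/1736) - 361/3385 = (59 + (6 - 4) + 24)*(1736/3037) - 361*1/3385 = (59 + 2 + 24)*(1736/3037) - 361/3385 = 85*(1736/3037) - 361/3385 = 147560/3037 - 361/3385 = 498394243/10280245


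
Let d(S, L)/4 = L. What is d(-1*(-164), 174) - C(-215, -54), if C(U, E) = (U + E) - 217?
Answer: 1182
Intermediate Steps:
d(S, L) = 4*L
C(U, E) = -217 + E + U (C(U, E) = (E + U) - 217 = -217 + E + U)
d(-1*(-164), 174) - C(-215, -54) = 4*174 - (-217 - 54 - 215) = 696 - 1*(-486) = 696 + 486 = 1182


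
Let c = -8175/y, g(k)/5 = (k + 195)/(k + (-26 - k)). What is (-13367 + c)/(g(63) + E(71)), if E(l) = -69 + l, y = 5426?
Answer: 942987721/3358694 ≈ 280.76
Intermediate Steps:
g(k) = -75/2 - 5*k/26 (g(k) = 5*((k + 195)/(k + (-26 - k))) = 5*((195 + k)/(-26)) = 5*((195 + k)*(-1/26)) = 5*(-15/2 - k/26) = -75/2 - 5*k/26)
c = -8175/5426 ≈ -1.5066
(-13367 + c)/(g(63) + E(71)) = (-13367 - 8175/5426)/((-75/2 - 5/26*63) + (-69 + 71)) = -72537517/(5426*((-75/2 - 315/26) + 2)) = -72537517/(5426*(-645/13 + 2)) = -72537517/(5426*(-619/13)) = -72537517/5426*(-13/619) = 942987721/3358694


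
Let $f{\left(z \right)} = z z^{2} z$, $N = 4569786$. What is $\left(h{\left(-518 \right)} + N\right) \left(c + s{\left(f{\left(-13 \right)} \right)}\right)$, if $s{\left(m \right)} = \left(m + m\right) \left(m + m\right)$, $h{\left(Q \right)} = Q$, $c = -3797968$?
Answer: $14891815186681488$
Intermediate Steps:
$f{\left(z \right)} = z^{4}$ ($f{\left(z \right)} = z^{3} z = z^{4}$)
$s{\left(m \right)} = 4 m^{2}$ ($s{\left(m \right)} = 2 m 2 m = 4 m^{2}$)
$\left(h{\left(-518 \right)} + N\right) \left(c + s{\left(f{\left(-13 \right)} \right)}\right) = \left(-518 + 4569786\right) \left(-3797968 + 4 \left(\left(-13\right)^{4}\right)^{2}\right) = 4569268 \left(-3797968 + 4 \cdot 28561^{2}\right) = 4569268 \left(-3797968 + 4 \cdot 815730721\right) = 4569268 \left(-3797968 + 3262922884\right) = 4569268 \cdot 3259124916 = 14891815186681488$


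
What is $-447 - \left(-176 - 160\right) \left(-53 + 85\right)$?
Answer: $10305$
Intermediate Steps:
$-447 - \left(-176 - 160\right) \left(-53 + 85\right) = -447 - \left(-336\right) 32 = -447 - -10752 = -447 + 10752 = 10305$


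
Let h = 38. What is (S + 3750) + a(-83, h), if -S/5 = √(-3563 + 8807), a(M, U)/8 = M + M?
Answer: 2422 - 10*√1311 ≈ 2059.9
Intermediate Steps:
a(M, U) = 16*M (a(M, U) = 8*(M + M) = 8*(2*M) = 16*M)
S = -10*√1311 (S = -5*√(-3563 + 8807) = -10*√1311 ≈ -362.08)
(S + 3750) + a(-83, h) = (-10*√1311 + 3750) + 16*(-83) = (3750 - 10*√1311) - 1328 = 2422 - 10*√1311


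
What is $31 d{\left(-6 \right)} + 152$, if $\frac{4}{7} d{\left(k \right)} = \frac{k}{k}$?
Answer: $\frac{825}{4} \approx 206.25$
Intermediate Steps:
$d{\left(k \right)} = \frac{7}{4}$ ($d{\left(k \right)} = \frac{7 \frac{k}{k}}{4} = \frac{7}{4} \cdot 1 = \frac{7}{4}$)
$31 d{\left(-6 \right)} + 152 = 31 \cdot \frac{7}{4} + 152 = \frac{217}{4} + 152 = \frac{825}{4}$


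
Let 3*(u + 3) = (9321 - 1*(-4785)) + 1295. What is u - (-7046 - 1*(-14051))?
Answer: -5623/3 ≈ -1874.3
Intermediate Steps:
u = 15392/3 (u = -3 + ((9321 - 1*(-4785)) + 1295)/3 = -3 + ((9321 + 4785) + 1295)/3 = -3 + (14106 + 1295)/3 = -3 + (1/3)*15401 = -3 + 15401/3 = 15392/3 ≈ 5130.7)
u - (-7046 - 1*(-14051)) = 15392/3 - (-7046 - 1*(-14051)) = 15392/3 - (-7046 + 14051) = 15392/3 - 1*7005 = 15392/3 - 7005 = -5623/3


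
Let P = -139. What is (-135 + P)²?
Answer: 75076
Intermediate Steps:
(-135 + P)² = (-135 - 139)² = (-274)² = 75076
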